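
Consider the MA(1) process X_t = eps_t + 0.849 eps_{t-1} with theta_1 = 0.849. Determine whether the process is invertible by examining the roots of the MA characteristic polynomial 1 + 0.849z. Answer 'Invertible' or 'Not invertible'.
\text{Invertible}

The MA(q) characteristic polynomial is P(z) = 1 + 0.849z.
Invertibility requires all roots to lie outside the unit circle, i.e. |z| > 1 for every root.
This is linear in z: 1 + (0.849) z = 0  =>  z = -1/(0.849) = -1.177856,  |z| = 1.177856.
Moduli of all roots: 1.1779.
All moduli strictly greater than 1? Yes.
Verdict: Invertible.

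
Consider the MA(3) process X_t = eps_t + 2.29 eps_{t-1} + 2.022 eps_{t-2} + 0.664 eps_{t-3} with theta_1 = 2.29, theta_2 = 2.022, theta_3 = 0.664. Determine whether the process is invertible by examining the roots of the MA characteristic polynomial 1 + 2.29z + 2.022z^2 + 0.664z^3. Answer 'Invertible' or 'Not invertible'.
\text{Invertible}

The MA(q) characteristic polynomial is P(z) = 1 + 2.29z + 2.022z^2 + 0.664z^3.
Invertibility requires all roots to lie outside the unit circle, i.e. |z| > 1 for every root.
Degree 3: look for a simple real root z0 first, then factor out (1 - z/z0) and solve the remaining quadratic.
Testing z0 = -1.25: P(-1.25) = 1 + (2.29)(-1.25) + (2.022)(-1.25)^2 + (0.664)(-1.25)^3
  = 1 + (-2.8625) + (3.159375) + (-1.296875) = 0.  So z_0 = -1.25 is a root, |z_0| = 1.25.
Divide out the factor (1 + 0.8 z) = (1 - z/z0) (since 1/z0 = -0.8):
  P(z) = (1 + 0.8 z)(1 + (1.49) z + (0.83) z^2)
  [check: z-coef 1.49 - (-0.8) = 2.29; z^2-coef 0.83 - (-0.8)(1.49) = 2.022; z^3-coef -(-0.8)(0.83) = 0.664.]
Remaining roots from the quadratic factor 1 + (1.49) z + (0.83) z^2:
  Set 1 + (1.49) z + (0.83) z^2 = 0, i.e. a z^2 + b z + c = 0 with a = 0.83, b = 1.49, c = 1.
  Discriminant D = b^2 - 4ac = (1.49)^2 - 4*(0.83)*1 = 2.2201 - (3.32) = -1.0999.
  D < 0, so the roots are the complex-conjugate pair z = (-b +/- i sqrt(-D)) / (2a) = -0.8976 +/- 0.6318i.
  For a conjugate pair |z|^2 = z * conj(z) = (product of roots) = c/a = 1/(0.83) = 1.204819, so |z| = sqrt(1.204819) = 1.0976 for both roots.
Moduli of all roots: 1.2500, 1.0976, 1.0976.
All moduli strictly greater than 1? Yes.
Verdict: Invertible.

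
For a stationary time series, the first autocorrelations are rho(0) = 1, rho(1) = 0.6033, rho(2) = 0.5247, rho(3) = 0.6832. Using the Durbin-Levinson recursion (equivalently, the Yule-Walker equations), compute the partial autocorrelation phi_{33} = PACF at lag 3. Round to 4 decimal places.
\phi_{33} = 0.4941

The PACF at lag k is phi_{kk}, the last component of the solution
to the Yule-Walker system G_k phi = r_k where
  (G_k)_{ij} = rho(|i - j|), (r_k)_i = rho(i), i,j = 1..k.
Equivalently, Durbin-Levinson gives phi_{kk} iteratively:
  phi_{11} = rho(1)
  phi_{kk} = [rho(k) - sum_{j=1..k-1} phi_{k-1,j} rho(k-j)]
            / [1 - sum_{j=1..k-1} phi_{k-1,j} rho(j)],
  phi_{k,j} = phi_{k-1,j} - phi_{kk} phi_{k-1,k-j},  j = 1..k-1.
Step k = 1:
  phi_11 = rho(1) = 0.6033.
Step k = 2:
  phi_22 = [rho(2) - phi_11 rho(1)] / [1 - phi_11 rho(1)] = [0.5247 - (0.6033)(0.6033)] / [1 - (0.6033)(0.6033)]
         = 0.16072911 / 0.63602911 = 0.252707.
  Update: phi_21 = phi_11 - phi_22 phi_11 = 0.6033 - (0.252707)(0.6033) = 0.450842.
Step k = 3:
  phi_33 = [rho(3) - phi_21 rho(2) - phi_22 rho(1)] / [1 - phi_21 rho(1) - phi_22 rho(2)]
    numerator   = 0.6832 - (0.450842)(0.5247) - (0.252707)(0.6033) = 0.29418509
    denominator = 1 - (0.450842)(0.6033) - (0.252707)(0.5247) = 0.59541171
  phi_33 = 0.29418509 / 0.59541171 = 0.4941.
Therefore phi_{33} = 0.4941.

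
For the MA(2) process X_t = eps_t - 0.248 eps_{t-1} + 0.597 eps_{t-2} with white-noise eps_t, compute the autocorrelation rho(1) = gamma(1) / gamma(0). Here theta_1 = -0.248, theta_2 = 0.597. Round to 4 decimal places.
\rho(1) = -0.2793

For an MA(q) process with theta_0 = 1, the autocovariance is
  gamma(k) = sigma^2 * sum_{i=0..q-k} theta_i * theta_{i+k},
and rho(k) = gamma(k) / gamma(0). Sigma^2 cancels.
  numerator   = (1)*(-0.248) + (-0.248)*(0.597) = -0.396056.
  denominator = (1)^2 + (-0.248)^2 + (0.597)^2 = 1.417913.
  rho(1) = -0.396056 / 1.417913 = -0.2793.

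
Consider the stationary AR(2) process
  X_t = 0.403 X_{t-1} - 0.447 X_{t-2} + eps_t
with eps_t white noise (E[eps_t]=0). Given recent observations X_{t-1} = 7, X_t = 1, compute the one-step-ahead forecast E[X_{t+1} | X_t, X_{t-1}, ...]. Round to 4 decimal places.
E[X_{t+1} \mid \mathcal F_t] = -2.7260

For an AR(p) model X_t = c + sum_i phi_i X_{t-i} + eps_t, the
one-step-ahead conditional mean is
  E[X_{t+1} | X_t, ...] = c + sum_i phi_i X_{t+1-i}.
Substitute known values:
  E[X_{t+1} | ...] = (0.403) * (1) + (-0.447) * (7)
                   = -2.7260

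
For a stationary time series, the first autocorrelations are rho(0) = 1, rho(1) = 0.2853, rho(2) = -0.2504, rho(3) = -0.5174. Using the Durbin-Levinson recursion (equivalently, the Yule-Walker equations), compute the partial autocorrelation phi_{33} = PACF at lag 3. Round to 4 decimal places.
\phi_{33} = -0.3970

The PACF at lag k is phi_{kk}, the last component of the solution
to the Yule-Walker system G_k phi = r_k where
  (G_k)_{ij} = rho(|i - j|), (r_k)_i = rho(i), i,j = 1..k.
Equivalently, Durbin-Levinson gives phi_{kk} iteratively:
  phi_{11} = rho(1)
  phi_{kk} = [rho(k) - sum_{j=1..k-1} phi_{k-1,j} rho(k-j)]
            / [1 - sum_{j=1..k-1} phi_{k-1,j} rho(j)],
  phi_{k,j} = phi_{k-1,j} - phi_{kk} phi_{k-1,k-j},  j = 1..k-1.
Step k = 1:
  phi_11 = rho(1) = 0.2853.
Step k = 2:
  phi_22 = [rho(2) - phi_11 rho(1)] / [1 - phi_11 rho(1)] = [-0.2504 - (0.2853)(0.2853)] / [1 - (0.2853)(0.2853)]
         = -0.33179609 / 0.91860391 = -0.361196.
  Update: phi_21 = phi_11 - phi_22 phi_11 = 0.2853 - (-0.361196)(0.2853) = 0.388349.
Step k = 3:
  phi_33 = [rho(3) - phi_21 rho(2) - phi_22 rho(1)] / [1 - phi_21 rho(1) - phi_22 rho(2)]
    numerator   = -0.5174 - (0.388349)(-0.2504) - (-0.361196)(0.2853) = -0.31710812
    denominator = 1 - (0.388349)(0.2853) - (-0.361196)(-0.2504) = 0.79876048
  phi_33 = -0.31710812 / 0.79876048 = -0.397.
Therefore phi_{33} = -0.3970.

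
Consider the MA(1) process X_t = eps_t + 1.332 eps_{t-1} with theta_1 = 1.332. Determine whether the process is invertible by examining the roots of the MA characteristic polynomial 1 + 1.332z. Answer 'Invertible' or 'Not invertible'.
\text{Not invertible}

The MA(q) characteristic polynomial is P(z) = 1 + 1.332z.
Invertibility requires all roots to lie outside the unit circle, i.e. |z| > 1 for every root.
This is linear in z: 1 + (1.332) z = 0  =>  z = -1/(1.332) = -0.750751,  |z| = 0.750751.
Moduli of all roots: 0.7508.
All moduli strictly greater than 1? No.
Verdict: Not invertible.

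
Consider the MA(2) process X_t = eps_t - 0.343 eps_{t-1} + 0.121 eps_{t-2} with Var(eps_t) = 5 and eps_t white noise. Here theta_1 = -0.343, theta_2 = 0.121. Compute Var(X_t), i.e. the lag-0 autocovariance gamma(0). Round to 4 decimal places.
\gamma(0) = 5.6615

For an MA(q) process X_t = eps_t + sum_i theta_i eps_{t-i} with
Var(eps_t) = sigma^2, the variance is
  gamma(0) = sigma^2 * (1 + sum_i theta_i^2).
  sum_i theta_i^2 = (-0.343)^2 + (0.121)^2 = 0.117649 + 0.014641 = 0.13229.
  gamma(0) = 5 * (1 + 0.13229) = 5 * 1.13229 = 5.66145, which rounds to 5.6615.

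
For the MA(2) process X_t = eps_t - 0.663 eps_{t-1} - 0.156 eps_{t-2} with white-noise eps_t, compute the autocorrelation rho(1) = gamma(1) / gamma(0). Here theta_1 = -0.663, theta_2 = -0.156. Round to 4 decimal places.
\rho(1) = -0.3822

For an MA(q) process with theta_0 = 1, the autocovariance is
  gamma(k) = sigma^2 * sum_{i=0..q-k} theta_i * theta_{i+k},
and rho(k) = gamma(k) / gamma(0). Sigma^2 cancels.
  numerator   = (1)*(-0.663) + (-0.663)*(-0.156) = -0.559572.
  denominator = (1)^2 + (-0.663)^2 + (-0.156)^2 = 1.463905.
  rho(1) = -0.559572 / 1.463905 = -0.3822.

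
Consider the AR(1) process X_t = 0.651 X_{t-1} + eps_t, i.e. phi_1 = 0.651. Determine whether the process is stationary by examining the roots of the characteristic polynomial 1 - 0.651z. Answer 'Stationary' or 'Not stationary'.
\text{Stationary}

The AR(p) characteristic polynomial is P(z) = 1 - 0.651z.
Stationarity requires all roots to lie outside the unit circle, i.e. |z| > 1 for every root.
This is linear in z: 1 + (-0.651) z = 0  =>  z = -1/(-0.651) = 1.536098,  |z| = 1.536098.
Moduli of all roots: 1.5361.
All moduli strictly greater than 1? Yes.
Verdict: Stationary.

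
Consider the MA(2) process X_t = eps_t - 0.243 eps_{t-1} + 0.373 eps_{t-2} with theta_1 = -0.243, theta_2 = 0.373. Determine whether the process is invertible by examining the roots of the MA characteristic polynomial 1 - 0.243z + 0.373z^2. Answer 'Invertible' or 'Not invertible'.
\text{Invertible}

The MA(q) characteristic polynomial is P(z) = 1 - 0.243z + 0.373z^2.
Invertibility requires all roots to lie outside the unit circle, i.e. |z| > 1 for every root.
Set 1 + (-0.243) z + (0.373) z^2 = 0, i.e. a z^2 + b z + c = 0 with a = 0.373, b = -0.243, c = 1.
Discriminant D = b^2 - 4ac = (-0.243)^2 - 4*(0.373)*1 = 0.059049 - (1.492) = -1.432951.
D < 0, so the roots are the complex-conjugate pair z = (-b +/- i sqrt(-D)) / (2a) = 0.3257 +/- 1.6046i.
For a conjugate pair |z|^2 = z * conj(z) = (product of roots) = c/a = 1/(0.373) = 2.680965, so |z| = sqrt(2.680965) = 1.6374 for both roots.
Moduli of all roots: 1.6374, 1.6374.
All moduli strictly greater than 1? Yes.
Verdict: Invertible.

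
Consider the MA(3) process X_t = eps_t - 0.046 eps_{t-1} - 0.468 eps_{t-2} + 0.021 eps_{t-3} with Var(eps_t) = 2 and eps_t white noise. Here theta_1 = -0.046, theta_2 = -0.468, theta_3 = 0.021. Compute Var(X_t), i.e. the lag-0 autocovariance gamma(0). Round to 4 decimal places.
\gamma(0) = 2.4432

For an MA(q) process X_t = eps_t + sum_i theta_i eps_{t-i} with
Var(eps_t) = sigma^2, the variance is
  gamma(0) = sigma^2 * (1 + sum_i theta_i^2).
  sum_i theta_i^2 = (-0.046)^2 + (-0.468)^2 + (0.021)^2 = 0.002116 + 0.219024 + 0.000441 = 0.221581.
  gamma(0) = 2 * (1 + 0.221581) = 2 * 1.221581 = 2.443162, which rounds to 2.4432.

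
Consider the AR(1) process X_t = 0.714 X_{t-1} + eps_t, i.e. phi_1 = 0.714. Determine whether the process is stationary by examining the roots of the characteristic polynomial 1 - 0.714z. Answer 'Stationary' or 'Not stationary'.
\text{Stationary}

The AR(p) characteristic polynomial is P(z) = 1 - 0.714z.
Stationarity requires all roots to lie outside the unit circle, i.e. |z| > 1 for every root.
This is linear in z: 1 + (-0.714) z = 0  =>  z = -1/(-0.714) = 1.40056,  |z| = 1.40056.
Moduli of all roots: 1.4006.
All moduli strictly greater than 1? Yes.
Verdict: Stationary.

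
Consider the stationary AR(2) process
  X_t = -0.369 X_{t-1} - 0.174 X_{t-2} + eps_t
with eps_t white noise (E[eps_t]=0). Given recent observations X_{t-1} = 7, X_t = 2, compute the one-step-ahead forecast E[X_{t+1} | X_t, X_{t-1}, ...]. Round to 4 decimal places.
E[X_{t+1} \mid \mathcal F_t] = -1.9560

For an AR(p) model X_t = c + sum_i phi_i X_{t-i} + eps_t, the
one-step-ahead conditional mean is
  E[X_{t+1} | X_t, ...] = c + sum_i phi_i X_{t+1-i}.
Substitute known values:
  E[X_{t+1} | ...] = (-0.369) * (2) + (-0.174) * (7)
                   = -1.9560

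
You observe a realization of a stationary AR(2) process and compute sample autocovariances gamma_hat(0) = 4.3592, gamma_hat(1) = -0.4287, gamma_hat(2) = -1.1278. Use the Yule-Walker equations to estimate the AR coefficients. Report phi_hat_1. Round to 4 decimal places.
\hat\phi_{1} = -0.1250

The Yule-Walker equations for an AR(p) process read, in matrix form,
  Gamma_p phi = r_p,   with   (Gamma_p)_{ij} = gamma(|i - j|),
                       (r_p)_i = gamma(i),   i,j = 1..p.
Substitute the sample gammas (Toeplitz matrix and right-hand side of size 2):
  Gamma_p = [[4.3592, -0.4287], [-0.4287, 4.3592]]
  r_p     = [-0.4287, -1.1278]
Written out:
  4.3592 phi_1 - 0.4287 phi_2 = -0.4287
  -0.4287 phi_1 + 4.3592 phi_2 = -1.1278
Solve by Cramer's rule:
  det = gamma(0)^2 - gamma(1)^2 = (4.3592)^2 - (-0.4287)^2 = 19.00262464 - 0.18378369 = 18.81884095
  phi_hat_1 = [gamma(1) gamma(0) - gamma(1) gamma(2)] / det = [(-0.4287)(4.3592) - (-0.4287)(-1.1278)] / 18.81884095 = -2.3522769 / 18.81884095 = -0.125
  phi_hat_2 = [gamma(0) gamma(2) - gamma(1)^2] / det = [(4.3592)(-1.1278) - (-0.4287)^2] / 18.81884095 = -5.10008945 / 18.81884095 = -0.271
So phi_hat = [-0.1250, -0.2710].
Therefore phi_hat_1 = -0.1250.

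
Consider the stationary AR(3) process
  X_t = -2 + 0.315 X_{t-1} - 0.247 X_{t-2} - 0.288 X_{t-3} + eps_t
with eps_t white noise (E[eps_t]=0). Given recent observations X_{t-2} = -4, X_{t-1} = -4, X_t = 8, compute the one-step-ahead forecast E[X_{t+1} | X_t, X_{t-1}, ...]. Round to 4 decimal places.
E[X_{t+1} \mid \mathcal F_t] = 2.6600

For an AR(p) model X_t = c + sum_i phi_i X_{t-i} + eps_t, the
one-step-ahead conditional mean is
  E[X_{t+1} | X_t, ...] = c + sum_i phi_i X_{t+1-i}.
Substitute known values:
  E[X_{t+1} | ...] = -2 + (0.315) * (8) + (-0.247) * (-4) + (-0.288) * (-4)
                   = 2.6600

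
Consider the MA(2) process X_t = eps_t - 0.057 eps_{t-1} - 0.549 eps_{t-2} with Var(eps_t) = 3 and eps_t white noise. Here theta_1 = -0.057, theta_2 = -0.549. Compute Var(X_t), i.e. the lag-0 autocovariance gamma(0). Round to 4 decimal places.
\gamma(0) = 3.9140

For an MA(q) process X_t = eps_t + sum_i theta_i eps_{t-i} with
Var(eps_t) = sigma^2, the variance is
  gamma(0) = sigma^2 * (1 + sum_i theta_i^2).
  sum_i theta_i^2 = (-0.057)^2 + (-0.549)^2 = 0.003249 + 0.301401 = 0.30465.
  gamma(0) = 3 * (1 + 0.30465) = 3 * 1.30465 = 3.91395, which rounds to 3.9140.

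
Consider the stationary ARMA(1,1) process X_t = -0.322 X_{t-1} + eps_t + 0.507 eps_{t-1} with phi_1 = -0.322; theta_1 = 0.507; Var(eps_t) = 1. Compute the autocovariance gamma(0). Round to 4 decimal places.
\gamma(0) = 1.0382

Multiply the model equation by X_{t-k} and take expectations. With theta_0 = psi_0 = 1 and psi_j the MA(infinity) weights, this gives
  gamma(k) - sum_i phi_i gamma(k-i) = c_k,
  c_k = sigma^2 * sum_{j=k..q} theta_j psi_{j-k}   (c_k = 0 for k > q),
using gamma(-m) = gamma(m).
psi-weights needed (psi_j = theta_j + sum_i phi_i psi_{j-i}):
  psi_1 = theta_1 + phi_1 = 0.507 + (-0.322) = 0.185
Right-hand sides:
  c_0 = sigma^2 (1 + theta_1 psi_1) = 1 * (1 + (0.507)(0.185)) = 1 * 1.093795 = 1.093795
  c_1 = sigma^2 theta_1 = 1 * (0.507) = 0.507
  c_2 = 0
Equations for k = 0 and k = 1 (AR order 1):
  gamma(0) = phi_1 gamma(1) + c_0
  gamma(1) = phi_1 gamma(0) + c_1
Substituting the second into the first: gamma(0) (1 - phi_1^2) = c_0 + phi_1 c_1, so
  gamma(0) = (c_0 + phi_1 c_1) / (1 - phi_1^2) = (1.093795 + (-0.322)(0.507)) / (1 - (-0.322)^2) = 0.930541 / 0.896316 = 1.038184.
Therefore gamma(0) = 1.0382 (to 4 decimal places).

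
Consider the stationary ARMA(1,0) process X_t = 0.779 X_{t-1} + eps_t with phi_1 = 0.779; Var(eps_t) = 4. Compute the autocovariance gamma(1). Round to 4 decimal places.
\gamma(1) = 7.9255

Multiply the model equation by X_{t-k} and take expectations. With theta_0 = psi_0 = 1 and psi_j the MA(infinity) weights, this gives
  gamma(k) - sum_i phi_i gamma(k-i) = c_k,
  c_k = sigma^2 * sum_{j=k..q} theta_j psi_{j-k}   (c_k = 0 for k > q),
using gamma(-m) = gamma(m).
Pure AR (q = 0): c_0 = sigma^2 = 4, c_k = 0 for k >= 1.
Equations for k = 0 and k = 1 (AR order 1):
  gamma(0) = phi_1 gamma(1) + c_0
  gamma(1) = phi_1 gamma(0) + c_1
Substituting the second into the first: gamma(0) (1 - phi_1^2) = c_0 + phi_1 c_1, so
  gamma(0) = c_0 / (1 - phi_1^2) = 4 / (1 - (0.779)^2) = 4 / 0.393159 = 10.174001.
  gamma(1) = phi_1 gamma(0) = (0.779)(10.174001) = 7.925547.
Therefore gamma(1) = 7.9255 (to 4 decimal places).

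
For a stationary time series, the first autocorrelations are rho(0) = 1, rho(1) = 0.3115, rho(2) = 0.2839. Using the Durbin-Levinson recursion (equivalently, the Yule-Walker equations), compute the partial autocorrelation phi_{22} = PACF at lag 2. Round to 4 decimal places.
\phi_{22} = 0.2069

The PACF at lag k is phi_{kk}, the last component of the solution
to the Yule-Walker system G_k phi = r_k where
  (G_k)_{ij} = rho(|i - j|), (r_k)_i = rho(i), i,j = 1..k.
Equivalently, Durbin-Levinson gives phi_{kk} iteratively:
  phi_{11} = rho(1)
  phi_{kk} = [rho(k) - sum_{j=1..k-1} phi_{k-1,j} rho(k-j)]
            / [1 - sum_{j=1..k-1} phi_{k-1,j} rho(j)],
  phi_{k,j} = phi_{k-1,j} - phi_{kk} phi_{k-1,k-j},  j = 1..k-1.
Step k = 1:
  phi_11 = rho(1) = 0.3115.
Step k = 2:
  phi_22 = [rho(2) - phi_11 rho(1)] / [1 - phi_11 rho(1)] = [0.2839 - (0.3115)(0.3115)] / [1 - (0.3115)(0.3115)]
         = 0.18686775 / 0.90296775 = 0.2069.
Therefore phi_{22} = 0.2069.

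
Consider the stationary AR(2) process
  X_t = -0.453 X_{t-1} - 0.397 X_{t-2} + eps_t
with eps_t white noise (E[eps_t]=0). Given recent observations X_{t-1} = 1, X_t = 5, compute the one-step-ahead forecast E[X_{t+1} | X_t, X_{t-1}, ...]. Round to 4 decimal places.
E[X_{t+1} \mid \mathcal F_t] = -2.6620

For an AR(p) model X_t = c + sum_i phi_i X_{t-i} + eps_t, the
one-step-ahead conditional mean is
  E[X_{t+1} | X_t, ...] = c + sum_i phi_i X_{t+1-i}.
Substitute known values:
  E[X_{t+1} | ...] = (-0.453) * (5) + (-0.397) * (1)
                   = -2.6620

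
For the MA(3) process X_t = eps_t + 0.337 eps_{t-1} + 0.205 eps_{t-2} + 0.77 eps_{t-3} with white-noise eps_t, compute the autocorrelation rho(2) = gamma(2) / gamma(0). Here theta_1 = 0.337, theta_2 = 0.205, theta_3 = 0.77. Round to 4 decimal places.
\rho(2) = 0.2657

For an MA(q) process with theta_0 = 1, the autocovariance is
  gamma(k) = sigma^2 * sum_{i=0..q-k} theta_i * theta_{i+k},
and rho(k) = gamma(k) / gamma(0). Sigma^2 cancels.
  numerator   = (1)*(0.205) + (0.337)*(0.77) = 0.46449.
  denominator = (1)^2 + (0.337)^2 + (0.205)^2 + (0.77)^2 = 1.748494.
  rho(2) = 0.46449 / 1.748494 = 0.2657.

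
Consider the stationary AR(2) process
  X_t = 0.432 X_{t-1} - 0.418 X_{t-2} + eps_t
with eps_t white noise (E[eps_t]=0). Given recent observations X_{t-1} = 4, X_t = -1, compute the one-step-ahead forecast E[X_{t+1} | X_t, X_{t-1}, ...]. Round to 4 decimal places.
E[X_{t+1} \mid \mathcal F_t] = -2.1040

For an AR(p) model X_t = c + sum_i phi_i X_{t-i} + eps_t, the
one-step-ahead conditional mean is
  E[X_{t+1} | X_t, ...] = c + sum_i phi_i X_{t+1-i}.
Substitute known values:
  E[X_{t+1} | ...] = (0.432) * (-1) + (-0.418) * (4)
                   = -2.1040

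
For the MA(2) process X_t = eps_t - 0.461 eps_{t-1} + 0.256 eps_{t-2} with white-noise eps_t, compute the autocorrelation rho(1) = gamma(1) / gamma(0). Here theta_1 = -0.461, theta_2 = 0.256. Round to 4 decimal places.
\rho(1) = -0.4530

For an MA(q) process with theta_0 = 1, the autocovariance is
  gamma(k) = sigma^2 * sum_{i=0..q-k} theta_i * theta_{i+k},
and rho(k) = gamma(k) / gamma(0). Sigma^2 cancels.
  numerator   = (1)*(-0.461) + (-0.461)*(0.256) = -0.579016.
  denominator = (1)^2 + (-0.461)^2 + (0.256)^2 = 1.278057.
  rho(1) = -0.579016 / 1.278057 = -0.4530.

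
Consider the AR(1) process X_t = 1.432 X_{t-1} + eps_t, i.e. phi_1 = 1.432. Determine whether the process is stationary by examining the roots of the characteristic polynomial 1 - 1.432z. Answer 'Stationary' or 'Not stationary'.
\text{Not stationary}

The AR(p) characteristic polynomial is P(z) = 1 - 1.432z.
Stationarity requires all roots to lie outside the unit circle, i.e. |z| > 1 for every root.
This is linear in z: 1 + (-1.432) z = 0  =>  z = -1/(-1.432) = 0.698324,  |z| = 0.698324.
Moduli of all roots: 0.6983.
All moduli strictly greater than 1? No.
Verdict: Not stationary.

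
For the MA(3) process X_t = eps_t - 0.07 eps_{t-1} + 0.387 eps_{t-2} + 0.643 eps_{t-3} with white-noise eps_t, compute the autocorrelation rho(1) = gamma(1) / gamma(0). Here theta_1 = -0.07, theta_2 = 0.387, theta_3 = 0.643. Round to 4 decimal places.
\rho(1) = 0.0968

For an MA(q) process with theta_0 = 1, the autocovariance is
  gamma(k) = sigma^2 * sum_{i=0..q-k} theta_i * theta_{i+k},
and rho(k) = gamma(k) / gamma(0). Sigma^2 cancels.
  numerator   = (1)*(-0.07) + (-0.07)*(0.387) + (0.387)*(0.643) = 0.151751.
  denominator = (1)^2 + (-0.07)^2 + (0.387)^2 + (0.643)^2 = 1.568118.
  rho(1) = 0.151751 / 1.568118 = 0.0968.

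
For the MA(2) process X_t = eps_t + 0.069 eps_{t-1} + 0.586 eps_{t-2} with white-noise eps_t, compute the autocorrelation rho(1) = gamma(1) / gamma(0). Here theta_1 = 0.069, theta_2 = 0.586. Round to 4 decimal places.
\rho(1) = 0.0812

For an MA(q) process with theta_0 = 1, the autocovariance is
  gamma(k) = sigma^2 * sum_{i=0..q-k} theta_i * theta_{i+k},
and rho(k) = gamma(k) / gamma(0). Sigma^2 cancels.
  numerator   = (1)*(0.069) + (0.069)*(0.586) = 0.109434.
  denominator = (1)^2 + (0.069)^2 + (0.586)^2 = 1.348157.
  rho(1) = 0.109434 / 1.348157 = 0.0812.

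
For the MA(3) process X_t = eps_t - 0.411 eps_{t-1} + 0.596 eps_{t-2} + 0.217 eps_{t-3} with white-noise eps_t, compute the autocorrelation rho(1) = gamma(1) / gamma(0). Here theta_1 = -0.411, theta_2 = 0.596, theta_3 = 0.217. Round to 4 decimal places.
\rho(1) = -0.3352

For an MA(q) process with theta_0 = 1, the autocovariance is
  gamma(k) = sigma^2 * sum_{i=0..q-k} theta_i * theta_{i+k},
and rho(k) = gamma(k) / gamma(0). Sigma^2 cancels.
  numerator   = (1)*(-0.411) + (-0.411)*(0.596) + (0.596)*(0.217) = -0.526624.
  denominator = (1)^2 + (-0.411)^2 + (0.596)^2 + (0.217)^2 = 1.571226.
  rho(1) = -0.526624 / 1.571226 = -0.3352.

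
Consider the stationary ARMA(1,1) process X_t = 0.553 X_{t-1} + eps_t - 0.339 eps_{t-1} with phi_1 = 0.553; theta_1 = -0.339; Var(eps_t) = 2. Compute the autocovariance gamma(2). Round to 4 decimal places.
\gamma(2) = 0.2770

Multiply the model equation by X_{t-k} and take expectations. With theta_0 = psi_0 = 1 and psi_j the MA(infinity) weights, this gives
  gamma(k) - sum_i phi_i gamma(k-i) = c_k,
  c_k = sigma^2 * sum_{j=k..q} theta_j psi_{j-k}   (c_k = 0 for k > q),
using gamma(-m) = gamma(m).
psi-weights needed (psi_j = theta_j + sum_i phi_i psi_{j-i}):
  psi_1 = theta_1 + phi_1 = -0.339 + (0.553) = 0.214
Right-hand sides:
  c_0 = sigma^2 (1 + theta_1 psi_1) = 2 * (1 + (-0.339)(0.214)) = 2 * 0.927454 = 1.854908
  c_1 = sigma^2 theta_1 = 2 * (-0.339) = -0.678
  c_2 = 0
Equations for k = 0 and k = 1 (AR order 1):
  gamma(0) = phi_1 gamma(1) + c_0
  gamma(1) = phi_1 gamma(0) + c_1
Substituting the second into the first: gamma(0) (1 - phi_1^2) = c_0 + phi_1 c_1, so
  gamma(0) = (c_0 + phi_1 c_1) / (1 - phi_1^2) = (1.854908 + (0.553)(-0.678)) / (1 - (0.553)^2) = 1.479974 / 0.694191 = 2.131941.
  gamma(1) = phi_1 gamma(0) + c_1 = (0.553)(2.131941) + (-0.678) = 0.500963.
For k = 2 (> q): gamma(2) = phi_1 gamma(1) = (0.553)(0.500963) = 0.277033.
Therefore gamma(2) = 0.2770 (to 4 decimal places).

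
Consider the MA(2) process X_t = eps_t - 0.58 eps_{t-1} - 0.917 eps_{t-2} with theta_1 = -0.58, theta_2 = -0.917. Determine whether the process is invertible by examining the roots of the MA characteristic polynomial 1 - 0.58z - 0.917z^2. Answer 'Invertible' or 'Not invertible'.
\text{Not invertible}

The MA(q) characteristic polynomial is P(z) = 1 - 0.58z - 0.917z^2.
Invertibility requires all roots to lie outside the unit circle, i.e. |z| > 1 for every root.
Set 1 + (-0.58) z + (-0.917) z^2 = 0, i.e. a z^2 + b z + c = 0 with a = -0.917, b = -0.58, c = 1.
Discriminant D = b^2 - 4ac = (-0.58)^2 - 4*(-0.917)*1 = 0.3364 - (-3.668) = 4.0044.
D >= 0, so the roots are real: z = (-b +/- sqrt(D)) / (2a) = (0.58 +/- 2.0011) / (-1.834).
  z_1 = (0.58 + 2.0011) / (-1.834) = -1.4074,   |z_1| = 1.4074.
  z_2 = (0.58 - 2.0011) / (-1.834) = 0.7749,   |z_2| = 0.7749.
Moduli of all roots: 1.4074, 0.7749.
All moduli strictly greater than 1? No.
Verdict: Not invertible.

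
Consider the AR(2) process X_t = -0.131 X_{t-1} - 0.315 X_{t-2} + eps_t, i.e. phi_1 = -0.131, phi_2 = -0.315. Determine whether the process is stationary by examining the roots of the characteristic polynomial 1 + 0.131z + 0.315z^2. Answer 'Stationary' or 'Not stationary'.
\text{Stationary}

The AR(p) characteristic polynomial is P(z) = 1 + 0.131z + 0.315z^2.
Stationarity requires all roots to lie outside the unit circle, i.e. |z| > 1 for every root.
Set 1 + (0.131) z + (0.315) z^2 = 0, i.e. a z^2 + b z + c = 0 with a = 0.315, b = 0.131, c = 1.
Discriminant D = b^2 - 4ac = (0.131)^2 - 4*(0.315)*1 = 0.017161 - (1.26) = -1.242839.
D < 0, so the roots are the complex-conjugate pair z = (-b +/- i sqrt(-D)) / (2a) = -0.2079 +/- 1.7696i.
For a conjugate pair |z|^2 = z * conj(z) = (product of roots) = c/a = 1/(0.315) = 3.174603, so |z| = sqrt(3.174603) = 1.7817 for both roots.
Moduli of all roots: 1.7817, 1.7817.
All moduli strictly greater than 1? Yes.
Verdict: Stationary.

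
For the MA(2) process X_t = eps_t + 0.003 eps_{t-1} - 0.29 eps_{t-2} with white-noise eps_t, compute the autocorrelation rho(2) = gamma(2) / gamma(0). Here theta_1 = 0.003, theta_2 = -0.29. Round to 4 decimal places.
\rho(2) = -0.2675

For an MA(q) process with theta_0 = 1, the autocovariance is
  gamma(k) = sigma^2 * sum_{i=0..q-k} theta_i * theta_{i+k},
and rho(k) = gamma(k) / gamma(0). Sigma^2 cancels.
  numerator   = (1)*(-0.29) = -0.29.
  denominator = (1)^2 + (0.003)^2 + (-0.29)^2 = 1.084109.
  rho(2) = -0.29 / 1.084109 = -0.2675.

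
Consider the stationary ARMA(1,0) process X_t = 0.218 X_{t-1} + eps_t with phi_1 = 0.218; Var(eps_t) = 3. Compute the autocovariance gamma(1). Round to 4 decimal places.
\gamma(1) = 0.6866

Multiply the model equation by X_{t-k} and take expectations. With theta_0 = psi_0 = 1 and psi_j the MA(infinity) weights, this gives
  gamma(k) - sum_i phi_i gamma(k-i) = c_k,
  c_k = sigma^2 * sum_{j=k..q} theta_j psi_{j-k}   (c_k = 0 for k > q),
using gamma(-m) = gamma(m).
Pure AR (q = 0): c_0 = sigma^2 = 3, c_k = 0 for k >= 1.
Equations for k = 0 and k = 1 (AR order 1):
  gamma(0) = phi_1 gamma(1) + c_0
  gamma(1) = phi_1 gamma(0) + c_1
Substituting the second into the first: gamma(0) (1 - phi_1^2) = c_0 + phi_1 c_1, so
  gamma(0) = c_0 / (1 - phi_1^2) = 3 / (1 - (0.218)^2) = 3 / 0.952476 = 3.149686.
  gamma(1) = phi_1 gamma(0) = (0.218)(3.149686) = 0.686631.
Therefore gamma(1) = 0.6866 (to 4 decimal places).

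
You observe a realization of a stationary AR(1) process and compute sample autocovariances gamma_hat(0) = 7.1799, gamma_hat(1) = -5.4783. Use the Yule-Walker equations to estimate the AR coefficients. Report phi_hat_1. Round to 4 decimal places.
\hat\phi_{1} = -0.7630

The Yule-Walker equations for an AR(p) process read, in matrix form,
  Gamma_p phi = r_p,   with   (Gamma_p)_{ij} = gamma(|i - j|),
                       (r_p)_i = gamma(i),   i,j = 1..p.
Substitute the sample gammas (Toeplitz matrix and right-hand side of size 1):
  Gamma_p = [[7.1799]]
  r_p     = [-5.4783]
With p = 1 this is the single equation gamma(0) phi_1 = gamma(1):
  phi_hat_1 = gamma(1) / gamma(0) = -5.4783 / 7.1799 = -0.7630.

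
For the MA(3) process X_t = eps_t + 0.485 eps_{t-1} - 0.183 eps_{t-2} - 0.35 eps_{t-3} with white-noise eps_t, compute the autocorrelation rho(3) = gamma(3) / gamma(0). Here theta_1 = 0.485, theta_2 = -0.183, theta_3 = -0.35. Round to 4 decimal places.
\rho(3) = -0.2516

For an MA(q) process with theta_0 = 1, the autocovariance is
  gamma(k) = sigma^2 * sum_{i=0..q-k} theta_i * theta_{i+k},
and rho(k) = gamma(k) / gamma(0). Sigma^2 cancels.
  numerator   = (1)*(-0.35) = -0.35.
  denominator = (1)^2 + (0.485)^2 + (-0.183)^2 + (-0.35)^2 = 1.391214.
  rho(3) = -0.35 / 1.391214 = -0.2516.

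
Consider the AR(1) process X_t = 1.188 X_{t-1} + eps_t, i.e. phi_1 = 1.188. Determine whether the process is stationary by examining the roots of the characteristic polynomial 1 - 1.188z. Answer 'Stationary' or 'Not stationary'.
\text{Not stationary}

The AR(p) characteristic polynomial is P(z) = 1 - 1.188z.
Stationarity requires all roots to lie outside the unit circle, i.e. |z| > 1 for every root.
This is linear in z: 1 + (-1.188) z = 0  =>  z = -1/(-1.188) = 0.841751,  |z| = 0.841751.
Moduli of all roots: 0.8418.
All moduli strictly greater than 1? No.
Verdict: Not stationary.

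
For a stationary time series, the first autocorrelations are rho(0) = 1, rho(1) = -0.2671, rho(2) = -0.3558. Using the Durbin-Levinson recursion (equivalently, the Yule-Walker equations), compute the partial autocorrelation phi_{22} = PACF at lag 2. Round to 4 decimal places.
\phi_{22} = -0.4600

The PACF at lag k is phi_{kk}, the last component of the solution
to the Yule-Walker system G_k phi = r_k where
  (G_k)_{ij} = rho(|i - j|), (r_k)_i = rho(i), i,j = 1..k.
Equivalently, Durbin-Levinson gives phi_{kk} iteratively:
  phi_{11} = rho(1)
  phi_{kk} = [rho(k) - sum_{j=1..k-1} phi_{k-1,j} rho(k-j)]
            / [1 - sum_{j=1..k-1} phi_{k-1,j} rho(j)],
  phi_{k,j} = phi_{k-1,j} - phi_{kk} phi_{k-1,k-j},  j = 1..k-1.
Step k = 1:
  phi_11 = rho(1) = -0.2671.
Step k = 2:
  phi_22 = [rho(2) - phi_11 rho(1)] / [1 - phi_11 rho(1)] = [-0.3558 - (-0.2671)(-0.2671)] / [1 - (-0.2671)(-0.2671)]
         = -0.42714241 / 0.92865759 = -0.46.
Therefore phi_{22} = -0.4600.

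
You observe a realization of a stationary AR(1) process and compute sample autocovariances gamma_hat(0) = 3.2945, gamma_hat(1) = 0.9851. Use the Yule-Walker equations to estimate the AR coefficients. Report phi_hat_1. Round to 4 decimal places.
\hat\phi_{1} = 0.2990

The Yule-Walker equations for an AR(p) process read, in matrix form,
  Gamma_p phi = r_p,   with   (Gamma_p)_{ij} = gamma(|i - j|),
                       (r_p)_i = gamma(i),   i,j = 1..p.
Substitute the sample gammas (Toeplitz matrix and right-hand side of size 1):
  Gamma_p = [[3.2945]]
  r_p     = [0.9851]
With p = 1 this is the single equation gamma(0) phi_1 = gamma(1):
  phi_hat_1 = gamma(1) / gamma(0) = 0.9851 / 3.2945 = 0.2990.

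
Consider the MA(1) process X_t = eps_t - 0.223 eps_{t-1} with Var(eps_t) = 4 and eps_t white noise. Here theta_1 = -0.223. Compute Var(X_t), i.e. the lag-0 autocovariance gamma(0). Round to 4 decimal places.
\gamma(0) = 4.1989

For an MA(q) process X_t = eps_t + sum_i theta_i eps_{t-i} with
Var(eps_t) = sigma^2, the variance is
  gamma(0) = sigma^2 * (1 + sum_i theta_i^2).
  sum_i theta_i^2 = (-0.223)^2 = 0.049729.
  gamma(0) = 4 * (1 + 0.049729) = 4 * 1.049729 = 4.198916, which rounds to 4.1989.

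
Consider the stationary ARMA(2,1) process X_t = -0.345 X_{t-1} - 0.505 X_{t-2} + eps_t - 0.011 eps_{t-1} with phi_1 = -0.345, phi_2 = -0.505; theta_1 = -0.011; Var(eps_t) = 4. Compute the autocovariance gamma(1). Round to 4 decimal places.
\gamma(1) = -1.3350

Multiply the model equation by X_{t-k} and take expectations. With theta_0 = psi_0 = 1 and psi_j the MA(infinity) weights, this gives
  gamma(k) - sum_i phi_i gamma(k-i) = c_k,
  c_k = sigma^2 * sum_{j=k..q} theta_j psi_{j-k}   (c_k = 0 for k > q),
using gamma(-m) = gamma(m).
psi-weights needed (psi_j = theta_j + sum_i phi_i psi_{j-i}):
  psi_1 = theta_1 + phi_1 = -0.011 + (-0.345) = -0.356
Right-hand sides:
  c_0 = sigma^2 (1 + theta_1 psi_1) = 4 * (1 + (-0.011)(-0.356)) = 4 * 1.003916 = 4.015664
  c_1 = sigma^2 theta_1 = 4 * (-0.011) = -0.044
  c_2 = 0
Equations for k = 0, 1, 2 (AR order 2, c_2 = 0):
  (E0) gamma(0) = phi_1 gamma(1) + phi_2 gamma(2) + c_0
  (E1) gamma(1) = phi_1 gamma(0) + phi_2 gamma(1) + c_1
  (E2) gamma(2) = phi_1 gamma(1) + phi_2 gamma(0)
From (E1): gamma(1) = A gamma(0) + B with
  A = phi_1 / (1 - phi_2) = -0.345 / 1.505 = -0.229236,   B = c_1 / (1 - phi_2) = -0.044 / 1.505 = -0.029236.
Insert (E2) into (E0): gamma(0) (1 - phi_2^2) = phi_1 (1 + phi_2) gamma(1) + c_0.
  phi_1 (1 + phi_2) = (-0.345)(0.495) = -0.170775,   1 - phi_2^2 = 0.744975.
Replace gamma(1) by A gamma(0) + B and collect gamma(0):
  gamma(0) [0.744975 - (-0.170775)(-0.229236)] = (-0.170775)(-0.029236) + 4.015664
  gamma(0) * 0.705827 = 4.020657
  gamma(0) = 4.020657 / 0.705827 = 5.696375.
  gamma(1) = A gamma(0) + B = (-0.229236)(5.696375) + (-0.029236) = -1.335049.
Therefore gamma(1) = -1.3350 (to 4 decimal places).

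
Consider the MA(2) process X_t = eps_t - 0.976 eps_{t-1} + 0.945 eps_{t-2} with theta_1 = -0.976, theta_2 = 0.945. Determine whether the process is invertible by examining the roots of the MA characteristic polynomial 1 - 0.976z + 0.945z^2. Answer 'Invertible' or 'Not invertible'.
\text{Invertible}

The MA(q) characteristic polynomial is P(z) = 1 - 0.976z + 0.945z^2.
Invertibility requires all roots to lie outside the unit circle, i.e. |z| > 1 for every root.
Set 1 + (-0.976) z + (0.945) z^2 = 0, i.e. a z^2 + b z + c = 0 with a = 0.945, b = -0.976, c = 1.
Discriminant D = b^2 - 4ac = (-0.976)^2 - 4*(0.945)*1 = 0.952576 - (3.78) = -2.827424.
D < 0, so the roots are the complex-conjugate pair z = (-b +/- i sqrt(-D)) / (2a) = 0.5164 +/- 0.8897i.
For a conjugate pair |z|^2 = z * conj(z) = (product of roots) = c/a = 1/(0.945) = 1.058201, so |z| = sqrt(1.058201) = 1.0287 for both roots.
Moduli of all roots: 1.0287, 1.0287.
All moduli strictly greater than 1? Yes.
Verdict: Invertible.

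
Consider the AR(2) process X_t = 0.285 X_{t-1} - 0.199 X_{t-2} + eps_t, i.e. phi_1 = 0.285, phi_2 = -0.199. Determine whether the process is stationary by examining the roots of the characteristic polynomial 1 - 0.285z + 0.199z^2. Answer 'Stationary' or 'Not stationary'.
\text{Stationary}

The AR(p) characteristic polynomial is P(z) = 1 - 0.285z + 0.199z^2.
Stationarity requires all roots to lie outside the unit circle, i.e. |z| > 1 for every root.
Set 1 + (-0.285) z + (0.199) z^2 = 0, i.e. a z^2 + b z + c = 0 with a = 0.199, b = -0.285, c = 1.
Discriminant D = b^2 - 4ac = (-0.285)^2 - 4*(0.199)*1 = 0.081225 - (0.796) = -0.714775.
D < 0, so the roots are the complex-conjugate pair z = (-b +/- i sqrt(-D)) / (2a) = 0.7161 +/- 2.1242i.
For a conjugate pair |z|^2 = z * conj(z) = (product of roots) = c/a = 1/(0.199) = 5.025126, so |z| = sqrt(5.025126) = 2.2417 for both roots.
Moduli of all roots: 2.2417, 2.2417.
All moduli strictly greater than 1? Yes.
Verdict: Stationary.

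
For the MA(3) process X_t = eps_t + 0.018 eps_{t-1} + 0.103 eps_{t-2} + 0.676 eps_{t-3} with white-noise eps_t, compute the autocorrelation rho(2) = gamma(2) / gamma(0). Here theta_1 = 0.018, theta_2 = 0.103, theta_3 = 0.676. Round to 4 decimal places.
\rho(2) = 0.0785

For an MA(q) process with theta_0 = 1, the autocovariance is
  gamma(k) = sigma^2 * sum_{i=0..q-k} theta_i * theta_{i+k},
and rho(k) = gamma(k) / gamma(0). Sigma^2 cancels.
  numerator   = (1)*(0.103) + (0.018)*(0.676) = 0.115168.
  denominator = (1)^2 + (0.018)^2 + (0.103)^2 + (0.676)^2 = 1.467909.
  rho(2) = 0.115168 / 1.467909 = 0.0785.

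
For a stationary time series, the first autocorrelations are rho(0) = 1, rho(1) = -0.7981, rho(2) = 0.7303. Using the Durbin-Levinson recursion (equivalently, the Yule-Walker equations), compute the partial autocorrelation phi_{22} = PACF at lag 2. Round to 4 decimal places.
\phi_{22} = 0.2571

The PACF at lag k is phi_{kk}, the last component of the solution
to the Yule-Walker system G_k phi = r_k where
  (G_k)_{ij} = rho(|i - j|), (r_k)_i = rho(i), i,j = 1..k.
Equivalently, Durbin-Levinson gives phi_{kk} iteratively:
  phi_{11} = rho(1)
  phi_{kk} = [rho(k) - sum_{j=1..k-1} phi_{k-1,j} rho(k-j)]
            / [1 - sum_{j=1..k-1} phi_{k-1,j} rho(j)],
  phi_{k,j} = phi_{k-1,j} - phi_{kk} phi_{k-1,k-j},  j = 1..k-1.
Step k = 1:
  phi_11 = rho(1) = -0.7981.
Step k = 2:
  phi_22 = [rho(2) - phi_11 rho(1)] / [1 - phi_11 rho(1)] = [0.7303 - (-0.7981)(-0.7981)] / [1 - (-0.7981)(-0.7981)]
         = 0.09333639 / 0.36303639 = 0.2571.
Therefore phi_{22} = 0.2571.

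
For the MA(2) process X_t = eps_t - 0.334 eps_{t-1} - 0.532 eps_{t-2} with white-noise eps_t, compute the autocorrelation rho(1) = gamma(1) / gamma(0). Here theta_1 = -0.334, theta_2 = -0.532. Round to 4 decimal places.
\rho(1) = -0.1121

For an MA(q) process with theta_0 = 1, the autocovariance is
  gamma(k) = sigma^2 * sum_{i=0..q-k} theta_i * theta_{i+k},
and rho(k) = gamma(k) / gamma(0). Sigma^2 cancels.
  numerator   = (1)*(-0.334) + (-0.334)*(-0.532) = -0.156312.
  denominator = (1)^2 + (-0.334)^2 + (-0.532)^2 = 1.39458.
  rho(1) = -0.156312 / 1.39458 = -0.1121.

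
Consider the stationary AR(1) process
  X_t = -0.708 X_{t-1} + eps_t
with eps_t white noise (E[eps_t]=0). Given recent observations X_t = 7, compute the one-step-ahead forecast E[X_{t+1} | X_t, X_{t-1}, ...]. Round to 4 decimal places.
E[X_{t+1} \mid \mathcal F_t] = -4.9560

For an AR(p) model X_t = c + sum_i phi_i X_{t-i} + eps_t, the
one-step-ahead conditional mean is
  E[X_{t+1} | X_t, ...] = c + sum_i phi_i X_{t+1-i}.
Substitute known values:
  E[X_{t+1} | ...] = (-0.708) * (7)
                   = -4.9560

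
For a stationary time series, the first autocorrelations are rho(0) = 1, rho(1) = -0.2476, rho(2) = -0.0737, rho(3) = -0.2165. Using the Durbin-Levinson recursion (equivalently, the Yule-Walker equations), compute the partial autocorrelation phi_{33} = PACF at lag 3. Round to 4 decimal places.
\phi_{33} = -0.2970

The PACF at lag k is phi_{kk}, the last component of the solution
to the Yule-Walker system G_k phi = r_k where
  (G_k)_{ij} = rho(|i - j|), (r_k)_i = rho(i), i,j = 1..k.
Equivalently, Durbin-Levinson gives phi_{kk} iteratively:
  phi_{11} = rho(1)
  phi_{kk} = [rho(k) - sum_{j=1..k-1} phi_{k-1,j} rho(k-j)]
            / [1 - sum_{j=1..k-1} phi_{k-1,j} rho(j)],
  phi_{k,j} = phi_{k-1,j} - phi_{kk} phi_{k-1,k-j},  j = 1..k-1.
Step k = 1:
  phi_11 = rho(1) = -0.2476.
Step k = 2:
  phi_22 = [rho(2) - phi_11 rho(1)] / [1 - phi_11 rho(1)] = [-0.0737 - (-0.2476)(-0.2476)] / [1 - (-0.2476)(-0.2476)]
         = -0.13500576 / 0.93869424 = -0.143823.
  Update: phi_21 = phi_11 - phi_22 phi_11 = -0.2476 - (-0.143823)(-0.2476) = -0.283211.
Step k = 3:
  phi_33 = [rho(3) - phi_21 rho(2) - phi_22 rho(1)] / [1 - phi_21 rho(1) - phi_22 rho(2)]
    numerator   = -0.2165 - (-0.283211)(-0.0737) - (-0.143823)(-0.2476) = -0.27298318
    denominator = 1 - (-0.283211)(-0.2476) - (-0.143823)(-0.0737) = 0.91927732
  phi_33 = -0.27298318 / 0.91927732 = -0.297.
Therefore phi_{33} = -0.2970.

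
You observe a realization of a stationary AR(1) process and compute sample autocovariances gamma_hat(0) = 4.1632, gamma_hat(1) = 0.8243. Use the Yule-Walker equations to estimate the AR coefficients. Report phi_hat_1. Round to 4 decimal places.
\hat\phi_{1} = 0.1980

The Yule-Walker equations for an AR(p) process read, in matrix form,
  Gamma_p phi = r_p,   with   (Gamma_p)_{ij} = gamma(|i - j|),
                       (r_p)_i = gamma(i),   i,j = 1..p.
Substitute the sample gammas (Toeplitz matrix and right-hand side of size 1):
  Gamma_p = [[4.1632]]
  r_p     = [0.8243]
With p = 1 this is the single equation gamma(0) phi_1 = gamma(1):
  phi_hat_1 = gamma(1) / gamma(0) = 0.8243 / 4.1632 = 0.1980.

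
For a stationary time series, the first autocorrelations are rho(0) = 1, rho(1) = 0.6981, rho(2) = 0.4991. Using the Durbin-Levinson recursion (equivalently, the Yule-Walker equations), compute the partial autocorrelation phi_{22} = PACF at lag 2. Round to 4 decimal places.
\phi_{22} = 0.0229

The PACF at lag k is phi_{kk}, the last component of the solution
to the Yule-Walker system G_k phi = r_k where
  (G_k)_{ij} = rho(|i - j|), (r_k)_i = rho(i), i,j = 1..k.
Equivalently, Durbin-Levinson gives phi_{kk} iteratively:
  phi_{11} = rho(1)
  phi_{kk} = [rho(k) - sum_{j=1..k-1} phi_{k-1,j} rho(k-j)]
            / [1 - sum_{j=1..k-1} phi_{k-1,j} rho(j)],
  phi_{k,j} = phi_{k-1,j} - phi_{kk} phi_{k-1,k-j},  j = 1..k-1.
Step k = 1:
  phi_11 = rho(1) = 0.6981.
Step k = 2:
  phi_22 = [rho(2) - phi_11 rho(1)] / [1 - phi_11 rho(1)] = [0.4991 - (0.6981)(0.6981)] / [1 - (0.6981)(0.6981)]
         = 0.01175639 / 0.51265639 = 0.0229.
Therefore phi_{22} = 0.0229.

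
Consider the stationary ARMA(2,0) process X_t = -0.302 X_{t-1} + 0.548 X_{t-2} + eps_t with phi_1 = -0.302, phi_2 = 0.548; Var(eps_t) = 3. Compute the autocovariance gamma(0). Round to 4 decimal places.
\gamma(0) = 7.7451

Multiply the model equation by X_{t-k} and take expectations. With theta_0 = psi_0 = 1 and psi_j the MA(infinity) weights, this gives
  gamma(k) - sum_i phi_i gamma(k-i) = c_k,
  c_k = sigma^2 * sum_{j=k..q} theta_j psi_{j-k}   (c_k = 0 for k > q),
using gamma(-m) = gamma(m).
Pure AR (q = 0): c_0 = sigma^2 = 3, c_k = 0 for k >= 1.
Equations for k = 0, 1, 2 (AR order 2, c_2 = 0):
  (E0) gamma(0) = phi_1 gamma(1) + phi_2 gamma(2) + c_0
  (E1) gamma(1) = phi_1 gamma(0) + phi_2 gamma(1) + c_1
  (E2) gamma(2) = phi_1 gamma(1) + phi_2 gamma(0)
From (E1): gamma(1) = A gamma(0) + B with
  A = phi_1 / (1 - phi_2) = -0.302 / 0.452 = -0.668142,   B = c_1 / (1 - phi_2) = 0 / 0.452 = 0.
Insert (E2) into (E0): gamma(0) (1 - phi_2^2) = phi_1 (1 + phi_2) gamma(1) + c_0.
  phi_1 (1 + phi_2) = (-0.302)(1.548) = -0.467496,   1 - phi_2^2 = 0.699696.
Replace gamma(1) by A gamma(0) + B and collect gamma(0):
  gamma(0) [0.699696 - (-0.467496)(-0.668142)] = c_0 = 3
  gamma(0) * 0.387342 = 3
  gamma(0) = 3 / 0.387342 = 7.745084.
Therefore gamma(0) = 7.7451 (to 4 decimal places).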